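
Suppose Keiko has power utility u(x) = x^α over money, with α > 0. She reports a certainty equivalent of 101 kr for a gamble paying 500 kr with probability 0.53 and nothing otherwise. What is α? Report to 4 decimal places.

EU(lottery) = 0.53·500^α + 0.47·0 = 0.53·500^α.
Setting u(101) equal to that: 101^α = 0.53·500^α ⇒ (101/500)^α = 0.53.
Take logs: α = ln 0.53 / ln(101/500) ≈ 0.396926.

α ≈ 0.3969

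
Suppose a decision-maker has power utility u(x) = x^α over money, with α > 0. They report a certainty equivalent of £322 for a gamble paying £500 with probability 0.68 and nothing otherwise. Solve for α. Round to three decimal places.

α ≈ 0.876

EU(lottery) = 0.68·500^α + 0.32·0 = 0.68·500^α.
Setting u(322) equal to that: 322^α = 0.68·500^α ⇒ (322/500)^α = 0.68.
α = ln(0.68) / ln(322/500) = -0.385662/-0.440057 ≈ 0.876.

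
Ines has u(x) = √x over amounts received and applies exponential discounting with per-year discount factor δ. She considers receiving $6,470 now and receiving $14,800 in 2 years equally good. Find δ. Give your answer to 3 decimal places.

The payoff in 2 years is discounted by δ^2, so u(6470) = δ^2·u(14800) and δ^2 = u(6470)/u(14800).
Since u(x) = √x, δ^2 = √(6470/14800) = 0.66118.
Taking the square root: δ = 0.66118^(1/2) ≈ 0.813.

δ ≈ 0.813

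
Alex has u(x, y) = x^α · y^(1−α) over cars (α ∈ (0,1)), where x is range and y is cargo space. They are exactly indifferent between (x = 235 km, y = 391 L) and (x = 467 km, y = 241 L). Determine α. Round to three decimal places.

Indifference: 235^α · 391^(1−α) = 467^α · 241^(1−α).
(235/467)^α = (241/391)^(1−α); take logs: α·ln(235/467) = (1−α)·ln(241/391), i.e. α·-0.686744 = (1−α)·-0.483911.
With A = -0.686744 and B = -0.483911: α·A = (1−α)·B, so α = B/(A+B) = -0.483911/-1.170655 ≈ 0.413.

α ≈ 0.413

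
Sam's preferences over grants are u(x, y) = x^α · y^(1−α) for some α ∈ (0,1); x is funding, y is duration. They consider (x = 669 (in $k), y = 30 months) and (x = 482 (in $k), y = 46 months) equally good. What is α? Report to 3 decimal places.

Indifference: 669^α · 30^(1−α) = 482^α · 46^(1−α).
(669/482)^α = (46/30)^(1−α); take logs: α·ln(669/482) = (1−α)·ln(46/30), i.e. α·0.327840 = (1−α)·0.427444.
With A = 0.327840 and B = 0.427444: α·A = (1−α)·B, so α = B/(A+B) = 0.427444/0.755284 ≈ 0.566.

α ≈ 0.566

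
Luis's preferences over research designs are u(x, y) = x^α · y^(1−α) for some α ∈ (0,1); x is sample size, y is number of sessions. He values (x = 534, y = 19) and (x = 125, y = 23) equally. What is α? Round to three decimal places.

Indifference: 534^α · 19^(1−α) = 125^α · 23^(1−α).
(534/125)^α = (23/19)^(1−α); take logs: α·ln(534/125) = (1−α)·ln(23/19), i.e. α·1.452082 = (1−α)·0.191055.
So α/(1−α) = (0.191055)/(1.452082) = 0.131573, and α = 0.131573/1.131573 ≈ 0.116.

α ≈ 0.116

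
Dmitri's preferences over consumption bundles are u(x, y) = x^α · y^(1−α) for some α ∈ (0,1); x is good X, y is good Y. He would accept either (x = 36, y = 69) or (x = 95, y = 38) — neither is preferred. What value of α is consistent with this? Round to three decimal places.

Set the two utilities equal: 36^α·69^(1−α) = 95^α·38^(1−α).
(36/95)^α = (38/69)^(1−α); take logs: α·ln(36/95) = (1−α)·ln(38/69), i.e. α·-0.970358 = (1−α)·-0.596520.
Thus α·(-1.566878) = -0.596520, so α = -0.596520/-1.566878 ≈ 0.381.

α ≈ 0.381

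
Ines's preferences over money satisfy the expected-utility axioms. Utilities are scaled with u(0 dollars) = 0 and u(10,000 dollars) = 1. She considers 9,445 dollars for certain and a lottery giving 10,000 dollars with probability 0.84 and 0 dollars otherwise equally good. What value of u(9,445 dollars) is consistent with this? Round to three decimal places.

The indifference gives u(9,445 dollars) = 0.84·u(10,000 dollars) + 0.16·u(0 dollars) = 0.84·1 + 0.16·0 = 0.84.

0.840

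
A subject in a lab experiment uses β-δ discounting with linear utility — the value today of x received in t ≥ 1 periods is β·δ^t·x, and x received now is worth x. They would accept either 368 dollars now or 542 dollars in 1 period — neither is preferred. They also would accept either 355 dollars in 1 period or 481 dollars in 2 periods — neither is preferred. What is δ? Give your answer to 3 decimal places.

δ ≈ 0.738

From the later pair, β·δ^1·355 = β·δ^2·481; dividing through, δ = 355/481 = 0.73805.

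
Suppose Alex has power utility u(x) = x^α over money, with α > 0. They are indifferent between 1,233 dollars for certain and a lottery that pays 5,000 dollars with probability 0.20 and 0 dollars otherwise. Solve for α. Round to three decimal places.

EU(lottery) = 0.20·5000^α + 0.80·0 = 0.20·5000^α.
Equating: 1233^α = 0.20·5000^α, i.e. 0.2466^α = 0.20.
Taking logs: α·ln(1233/5000) = ln(0.20), so α = -1.609438 / -1.399988 ≈ 1.150.

α ≈ 1.150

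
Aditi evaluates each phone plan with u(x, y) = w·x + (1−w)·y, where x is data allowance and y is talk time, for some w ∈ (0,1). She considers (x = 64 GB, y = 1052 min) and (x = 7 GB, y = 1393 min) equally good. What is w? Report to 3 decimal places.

u(64,1052) = u(7,1393) means w·64 + (1−w)·1052 = w·7 + (1−w)·1393.
Rearranging, 57·w − 341·(1−w) = 0.
So w/(1−w) = 341/57 = 5.9825, giving w = 341/(57+341) = 0.857.

w = 0.857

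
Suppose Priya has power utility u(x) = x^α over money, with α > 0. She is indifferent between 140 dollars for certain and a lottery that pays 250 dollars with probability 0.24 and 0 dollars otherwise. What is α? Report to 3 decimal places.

Since u(0) = 0, the lottery's EU is 0.24·250^α.
Equating: 140^α = 0.24·250^α, i.e. 0.5600^α = 0.24.
α = ln(0.24) / ln(140/250) = -1.427116/-0.579818 ≈ 2.461.

α ≈ 2.461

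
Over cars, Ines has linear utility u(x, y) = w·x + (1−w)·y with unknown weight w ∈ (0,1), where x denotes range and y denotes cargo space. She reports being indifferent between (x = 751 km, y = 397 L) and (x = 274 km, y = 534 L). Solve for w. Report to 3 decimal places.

w = 0.223

Indifference: w·751 + (1−w)·397 = w·274 + (1−w)·534.
Rearranging, 477·w − 137·(1−w) = 0.
Hence w = 137/(477+137) = 137/614 = 0.223.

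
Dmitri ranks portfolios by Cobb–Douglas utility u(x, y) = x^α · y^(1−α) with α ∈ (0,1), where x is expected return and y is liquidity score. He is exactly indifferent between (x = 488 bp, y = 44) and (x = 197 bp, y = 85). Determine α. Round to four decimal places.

Set the two utilities equal: 488^α·44^(1−α) = 197^α·85^(1−α).
(488/197)^α = (85/44)^(1−α); take logs: α·ln(488/197) = (1−α)·ln(85/44), i.e. α·0.9071117 = (1−α)·0.6584616.
Thus α·(1.5655733) = 0.6584616, so α = 0.6584616/1.5655733 ≈ 0.4206.

α ≈ 0.4206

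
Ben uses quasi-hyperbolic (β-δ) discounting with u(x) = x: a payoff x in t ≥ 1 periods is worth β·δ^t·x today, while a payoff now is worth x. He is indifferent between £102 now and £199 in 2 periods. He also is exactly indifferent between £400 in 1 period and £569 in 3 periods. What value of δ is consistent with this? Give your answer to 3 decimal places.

δ ≈ 0.838

Both payoffs in the second observation are in the future, so β drops out: δ^1·400 = δ^3·569 ⇒ δ^2 = 400/569 = 0.70299, so δ = 0.83844.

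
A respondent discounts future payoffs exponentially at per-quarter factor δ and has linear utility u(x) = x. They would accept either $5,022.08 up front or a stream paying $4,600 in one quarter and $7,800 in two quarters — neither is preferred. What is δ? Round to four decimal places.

δ ≈ 0.5600

Present value of the stream is 4600·δ + 7800·δ². Indifference gives 4600δ + 7800δ² = 5022.08.
That is, 7800δ² + 4600δ − 5022.08 = 0, a quadratic in δ.
δ = (−4600 + √(4600² + 4·7800·5022.08)) / (2·7800) = (−4600 + √177848896.00) / 15600 ≈ 0.5600.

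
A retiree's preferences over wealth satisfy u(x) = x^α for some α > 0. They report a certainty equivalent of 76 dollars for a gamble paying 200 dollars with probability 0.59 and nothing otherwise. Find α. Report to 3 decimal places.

The lottery's expected utility is 0.59·u(200) + 0.41·u(0) = 0.59·200^α (since u(0) = 0 for α > 0).
Equating: 76^α = 0.59·200^α, i.e. 0.3800^α = 0.59.
Taking logs: α·ln(76/200) = ln(0.59), so α = -0.527633 / -0.967584 ≈ 0.545.

α ≈ 0.545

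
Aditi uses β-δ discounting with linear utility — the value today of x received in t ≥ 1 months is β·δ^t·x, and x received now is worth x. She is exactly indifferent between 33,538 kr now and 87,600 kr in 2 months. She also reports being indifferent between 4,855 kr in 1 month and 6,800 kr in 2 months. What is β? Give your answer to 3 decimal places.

β ≈ 0.751

The second indifference involves only future payoffs, so β cancels: β·δ^1·4855 = β·δ^2·6800, giving δ = 4855/6800 = 0.71397.
Now use the now-vs-future pair: 33538 = β·δ^2·87600 gives β = 33538/(0.50975·87600) ≈ 0.751.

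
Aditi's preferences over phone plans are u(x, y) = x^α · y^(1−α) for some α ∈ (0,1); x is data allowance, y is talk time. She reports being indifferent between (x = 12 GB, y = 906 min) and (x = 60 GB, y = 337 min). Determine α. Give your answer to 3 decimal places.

Set the two utilities equal: 12^α·906^(1−α) = 60^α·337^(1−α).
Rearrange to (12/60)^α = (337/906)^(1−α) and take logs: α·-1.609438 = (1−α)·-0.988956.
Thus α·(-2.598394) = -0.988956, so α = -0.988956/-2.598394 ≈ 0.381.

α ≈ 0.381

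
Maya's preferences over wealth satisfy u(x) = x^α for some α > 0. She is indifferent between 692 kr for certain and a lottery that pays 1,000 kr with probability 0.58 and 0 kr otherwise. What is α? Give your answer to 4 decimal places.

α ≈ 1.4796

Since u(0) = 0, the lottery's EU is 0.58·1000^α.
Setting u(692) equal to that: 692^α = 0.58·1000^α ⇒ (692/1000)^α = 0.58.
Taking logs: α·ln(692/1000) = ln(0.58), so α = -0.5447272 / -0.3681693 ≈ 1.4796.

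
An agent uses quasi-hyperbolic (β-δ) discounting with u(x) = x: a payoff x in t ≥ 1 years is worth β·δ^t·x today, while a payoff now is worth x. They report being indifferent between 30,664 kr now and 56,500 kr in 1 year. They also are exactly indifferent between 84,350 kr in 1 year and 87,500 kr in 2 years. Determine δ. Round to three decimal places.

δ ≈ 0.964

From the later pair, β·δ^1·84350 = β·δ^2·87500; dividing through, δ = 84350/87500 = 0.96400.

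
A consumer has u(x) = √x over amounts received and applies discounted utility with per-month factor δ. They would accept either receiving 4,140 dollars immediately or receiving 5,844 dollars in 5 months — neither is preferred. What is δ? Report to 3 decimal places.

Equating discounted utilities: u(4140) = δ^5·u(5844) ⇒ δ^5 = u(4140)/u(5844).
Since u(x) = √x, δ^5 = √(4140/5844) = 0.84168.
So δ = 0.84168^(1/5) ≈ 0.966.

δ ≈ 0.966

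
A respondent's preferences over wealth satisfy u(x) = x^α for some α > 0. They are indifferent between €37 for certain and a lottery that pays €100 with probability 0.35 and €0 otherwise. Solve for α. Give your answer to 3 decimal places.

α ≈ 1.056

Since u(0) = 0, the lottery's EU is 0.35·100^α.
Indifference: 37^α = 0.35·100^α, so (37/100)^α = 0.35.
α = ln(0.35) / ln(37/100) = -1.049822/-0.994252 ≈ 1.056.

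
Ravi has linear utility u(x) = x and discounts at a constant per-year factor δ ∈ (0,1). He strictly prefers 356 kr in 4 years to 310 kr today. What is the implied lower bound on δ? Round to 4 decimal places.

δ > 0.9660

The preference means 310 < δ^4·356.
So δ^4 > 310/356 = 0.87079; taking the 4th root of both positive sides preserves the inequality.
δ > 0.87079^(1/4) = 0.9660.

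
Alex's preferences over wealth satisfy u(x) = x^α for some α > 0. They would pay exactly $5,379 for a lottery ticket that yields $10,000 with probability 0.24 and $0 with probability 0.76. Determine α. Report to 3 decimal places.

Since u(0) = 0, the lottery's EU is 0.24·10000^α.
Equating: 5379^α = 0.24·10000^α, i.e. 0.5379^α = 0.24.
Take logs: α = ln 0.24 / ln(5379/10000) ≈ 2.30149.

α ≈ 2.301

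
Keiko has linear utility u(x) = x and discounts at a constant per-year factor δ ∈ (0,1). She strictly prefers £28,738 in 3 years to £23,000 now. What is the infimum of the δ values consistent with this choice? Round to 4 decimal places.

δ > 0.9284

Under u(x) = x this choice says 23000 < δ^3·28738.
So δ^3 > 23000/28738 = 0.80033; taking the cube root of both positive sides preserves the inequality.
δ > (23000/28738)^(1/3) ≈ 0.9284.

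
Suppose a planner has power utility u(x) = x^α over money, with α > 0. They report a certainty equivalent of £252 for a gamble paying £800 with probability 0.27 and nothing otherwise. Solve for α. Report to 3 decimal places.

α ≈ 1.133

The lottery's expected utility is 0.27·u(800) + 0.73·u(0) = 0.27·800^α (since u(0) = 0 for α > 0).
Equating: 252^α = 0.27·800^α, i.e. 0.3150^α = 0.27.
Taking logs: α·ln(252/800) = ln(0.27), so α = -1.309333 / -1.155183 ≈ 1.133.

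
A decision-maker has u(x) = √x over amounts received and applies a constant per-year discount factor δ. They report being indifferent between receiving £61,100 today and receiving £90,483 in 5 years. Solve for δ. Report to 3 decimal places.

The payoff in 5 years is discounted by δ^5, so u(61100) = δ^5·u(90483) and δ^5 = u(61100)/u(90483).
Since u(x) = √x, δ^5 = √(61100/90483) = 0.82175.
Taking the 5th root: δ = 0.82175^(1/5) ≈ 0.961.

δ ≈ 0.961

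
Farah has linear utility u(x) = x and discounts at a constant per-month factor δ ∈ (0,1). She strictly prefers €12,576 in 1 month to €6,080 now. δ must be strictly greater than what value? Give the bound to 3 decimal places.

δ > 0.483

Under u(x) = x this choice says 6080 < δ·12576.
So δ > 6080/12576 = 0.48346.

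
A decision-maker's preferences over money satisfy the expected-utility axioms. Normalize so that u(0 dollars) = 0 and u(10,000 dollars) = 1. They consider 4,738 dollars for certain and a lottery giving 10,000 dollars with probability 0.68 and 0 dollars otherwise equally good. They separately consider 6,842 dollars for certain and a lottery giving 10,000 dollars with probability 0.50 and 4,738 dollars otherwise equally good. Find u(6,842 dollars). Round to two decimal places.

The first gamble pins u(4,738 dollars): it must equal 0.68·1 + 0.32·0 = 0.68.
Chaining: u(6,842 dollars) = 0.50·1.00 + 0.50·0.68 = 0.8400.

0.84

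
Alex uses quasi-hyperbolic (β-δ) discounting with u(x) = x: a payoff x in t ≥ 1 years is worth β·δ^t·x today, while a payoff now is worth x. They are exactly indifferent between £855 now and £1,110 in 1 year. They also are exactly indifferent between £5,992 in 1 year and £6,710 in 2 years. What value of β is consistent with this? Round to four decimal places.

From the later pair, β·δ^1·5992 = β·δ^2·6710; dividing through, δ = 5992/6710 = 0.89300.
Substituting δ into 855 = β·δ·1110: β = 855/(991.225) ≈ 0.8626.

β ≈ 0.8626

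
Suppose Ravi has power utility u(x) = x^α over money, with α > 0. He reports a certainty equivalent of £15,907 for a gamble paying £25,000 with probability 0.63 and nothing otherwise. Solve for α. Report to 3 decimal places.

The lottery's expected utility is 0.63·u(25000) + 0.37·u(0) = 0.63·25000^α (since u(0) = 0 for α > 0).
Setting u(15907) equal to that: 15907^α = 0.63·25000^α ⇒ (15907/25000)^α = 0.63.
Taking logs: α·ln(15907/25000) = ln(0.63), so α = -0.462035 / -0.452117 ≈ 1.022.

α ≈ 1.022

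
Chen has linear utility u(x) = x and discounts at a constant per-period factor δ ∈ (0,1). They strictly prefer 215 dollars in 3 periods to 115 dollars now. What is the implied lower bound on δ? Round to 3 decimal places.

δ > 0.812

Comparing present values: 115 < δ^3·215.
Hence δ^3 > 115/215 = 0.53488, and x ↦ x^(1/3) is increasing on (0,∞).
δ > (115/215)^(1/3) ≈ 0.812.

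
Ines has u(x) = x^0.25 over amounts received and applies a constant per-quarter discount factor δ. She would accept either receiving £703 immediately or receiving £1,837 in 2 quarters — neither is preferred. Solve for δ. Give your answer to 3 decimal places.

δ ≈ 0.887

The payoff in 2 quarters is discounted by δ^2, so u(703) = δ^2·u(1837) and δ^2 = u(703)/u(1837).
With u(x) = x^0.25: δ^2 = 703^0.25/1837^0.25 = (703/1837)^0.25 = 0.78652.
Taking the square root: δ = 0.78652^(1/2) ≈ 0.887.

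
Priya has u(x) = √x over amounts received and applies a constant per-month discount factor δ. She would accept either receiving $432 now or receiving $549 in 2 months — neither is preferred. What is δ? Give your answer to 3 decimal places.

δ ≈ 0.942

The payoff in 2 months is discounted by δ^2, so u(432) = δ^2·u(549) and δ^2 = u(432)/u(549).
Since u(x) = √x, δ^2 = √(432/549) = 0.88707.
So δ = 0.88707^(1/2) ≈ 0.942.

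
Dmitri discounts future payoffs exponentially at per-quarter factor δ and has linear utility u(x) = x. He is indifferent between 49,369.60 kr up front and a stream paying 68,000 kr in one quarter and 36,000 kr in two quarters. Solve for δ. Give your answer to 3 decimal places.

The stream is worth 68000δ + 36000δ² today, so 68000δ + 36000δ² = 49369.60.
Rearranged: 36000δ² + 68000δ − 49369.60 = 0.
By the quadratic formula (taking the positive root), δ = (−68000 + √11733222400.00) / 72000 ≈ 0.560.

δ ≈ 0.560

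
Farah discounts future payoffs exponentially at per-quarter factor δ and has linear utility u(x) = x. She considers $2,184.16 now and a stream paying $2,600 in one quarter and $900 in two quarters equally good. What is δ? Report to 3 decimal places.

δ ≈ 0.680

Equating present values: 2184.16 = 2600δ + 900δ².
That is, 900δ² + 2600δ − 2184.16 = 0, a quadratic in δ.
By the quadratic formula (taking the positive root), δ = (−2600 + √14622976.00) / 1800 ≈ 0.680.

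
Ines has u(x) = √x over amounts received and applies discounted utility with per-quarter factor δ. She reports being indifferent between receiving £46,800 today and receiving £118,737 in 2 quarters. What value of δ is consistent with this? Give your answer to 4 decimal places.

Indifference means u(46800) = δ^2 · u(118737), so δ^2 = u(46800)/u(118737).
Since u(x) = √x, δ^2 = √(46800/118737) = 0.62781.
So δ = 0.62781^(1/2) ≈ 0.7923.

δ ≈ 0.7923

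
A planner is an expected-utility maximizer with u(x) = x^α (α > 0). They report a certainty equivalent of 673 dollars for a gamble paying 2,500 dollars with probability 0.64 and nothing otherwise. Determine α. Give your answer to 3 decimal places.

α ≈ 0.340

Since u(0) = 0, the lottery's EU is 0.64·2500^α.
Equating: 673^α = 0.64·2500^α, i.e. 0.2692^α = 0.64.
α = ln(0.64) / ln(673/2500) = -0.446287/-1.312301 ≈ 0.340.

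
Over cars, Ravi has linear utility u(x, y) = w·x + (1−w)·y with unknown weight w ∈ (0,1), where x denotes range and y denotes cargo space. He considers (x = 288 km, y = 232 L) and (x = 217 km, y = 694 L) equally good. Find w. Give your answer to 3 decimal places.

Indifference: w·288 + (1−w)·232 = w·217 + (1−w)·694.
Rearranging, 71·w − 462·(1−w) = 0.
Hence w = 462/(71+462) = 462/533 = 0.867.

w = 0.867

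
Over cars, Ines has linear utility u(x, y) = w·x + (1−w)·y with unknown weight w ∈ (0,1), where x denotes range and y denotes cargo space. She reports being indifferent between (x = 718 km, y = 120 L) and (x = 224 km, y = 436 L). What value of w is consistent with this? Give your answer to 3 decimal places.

w = 0.390

Indifference: w·718 + (1−w)·120 = w·224 + (1−w)·436.
Rearranging, 494·w − 316·(1−w) = 0.
Hence w = 316/(494+316) = 316/810 = 0.390.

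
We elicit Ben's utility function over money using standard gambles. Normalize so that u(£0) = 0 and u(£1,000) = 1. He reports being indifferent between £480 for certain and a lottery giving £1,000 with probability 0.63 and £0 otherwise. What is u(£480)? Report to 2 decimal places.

The indifference gives u(£480) = 0.63·u(£1,000) + 0.37·u(£0) = 0.63·1 + 0.37·0 = 0.63.

0.63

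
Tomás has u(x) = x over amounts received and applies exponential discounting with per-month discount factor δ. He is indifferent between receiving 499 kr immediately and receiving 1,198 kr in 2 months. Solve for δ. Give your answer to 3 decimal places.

Equating discounted utilities: u(499) = δ^2·u(1198) ⇒ δ^2 = u(499)/u(1198).
With u(x) = x: δ^2 = 499/1198 = 0.41653.
So δ = 0.41653^(1/2) ≈ 0.645.

δ ≈ 0.645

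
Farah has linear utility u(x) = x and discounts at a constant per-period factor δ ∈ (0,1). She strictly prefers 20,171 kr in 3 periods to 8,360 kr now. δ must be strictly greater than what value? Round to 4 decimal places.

Comparing present values: 8360 < δ^3·20171.
So δ^3 > 8360/20171 = 0.41446; taking the cube root of both positive sides preserves the inequality.
δ > (8360/20171)^(1/3) ≈ 0.7456.

δ > 0.7456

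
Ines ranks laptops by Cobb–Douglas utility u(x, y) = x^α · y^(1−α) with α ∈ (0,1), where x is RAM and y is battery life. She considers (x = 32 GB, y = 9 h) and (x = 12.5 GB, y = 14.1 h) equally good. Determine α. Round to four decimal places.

α ≈ 0.3232

The Cobb–Douglas utilities coincide, so 32^α·9^(1−α) = 12.5^α·14.1^(1−α).
Rearrange to (32/12.5)^α = (14.1/9)^(1−α) and take logs: α·0.9400073 = (1−α)·0.4489502.
So α/(1−α) = (0.4489502)/(0.9400073) = 0.4776029, and α = 0.4776029/1.4776029 ≈ 0.3232.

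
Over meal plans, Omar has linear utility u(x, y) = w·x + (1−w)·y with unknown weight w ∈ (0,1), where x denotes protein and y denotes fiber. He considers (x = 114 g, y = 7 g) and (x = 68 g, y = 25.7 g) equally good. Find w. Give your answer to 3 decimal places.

w = 0.289

u(114,7) = u(68,25.7) means w·114 + (1−w)·7 = w·68 + (1−w)·25.7.
w·(114−68) = (1−w)·(25.7−7), i.e. w·46 = (1−w)·18.7.
Hence w = 18.7/(46+18.7) = 18.7/64.7 = 0.289.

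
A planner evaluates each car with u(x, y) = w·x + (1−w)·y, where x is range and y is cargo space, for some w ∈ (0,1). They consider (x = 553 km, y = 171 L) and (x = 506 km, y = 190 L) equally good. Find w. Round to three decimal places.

w = 0.288

Equating utilities: w·553 + (1−w)·171 = w·506 + (1−w)·190.
w·(553−506) = (1−w)·(190−171), i.e. w·47 = (1−w)·19.
The marginal rate of substitution is 19/47, so w = 19/(47+19) = 0.288.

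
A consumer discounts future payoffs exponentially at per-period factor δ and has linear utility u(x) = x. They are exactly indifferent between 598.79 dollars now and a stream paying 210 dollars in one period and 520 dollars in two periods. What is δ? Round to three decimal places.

Equating present values: 598.79 = 210δ + 520δ².
So 520δ² + 210δ − 598.79 = 0.
The positive root is δ = [−210 + √(210² + 4·520·598.79)] / (2·520) = (−210 + 1135.598)/1040 ≈ 0.890.

δ ≈ 0.890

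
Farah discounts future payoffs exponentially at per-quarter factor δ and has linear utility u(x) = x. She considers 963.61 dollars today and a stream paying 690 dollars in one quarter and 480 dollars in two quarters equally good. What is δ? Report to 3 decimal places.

δ ≈ 0.870

The stream is worth 690δ + 480δ² today, so 690δ + 480δ² = 963.61.
Rearranged: 480δ² + 690δ − 963.61 = 0.
By the quadratic formula (taking the positive root), δ = (−690 + √2326231.20) / 960 ≈ 0.870.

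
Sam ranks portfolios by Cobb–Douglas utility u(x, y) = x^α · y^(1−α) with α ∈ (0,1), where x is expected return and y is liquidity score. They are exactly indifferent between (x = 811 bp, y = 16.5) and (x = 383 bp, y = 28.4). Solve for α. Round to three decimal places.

α ≈ 0.420

The Cobb–Douglas utilities coincide, so 811^α·16.5^(1−α) = 383^α·28.4^(1−α).
(811/383)^α = (28.4/16.5)^(1−α); take logs: α·ln(811/383) = (1−α)·ln(28.4/16.5), i.e. α·0.750233 = (1−α)·0.543029.
With A = 0.750233 and B = 0.543029: α·A = (1−α)·B, so α = B/(A+B) = 0.543029/1.293262 ≈ 0.420.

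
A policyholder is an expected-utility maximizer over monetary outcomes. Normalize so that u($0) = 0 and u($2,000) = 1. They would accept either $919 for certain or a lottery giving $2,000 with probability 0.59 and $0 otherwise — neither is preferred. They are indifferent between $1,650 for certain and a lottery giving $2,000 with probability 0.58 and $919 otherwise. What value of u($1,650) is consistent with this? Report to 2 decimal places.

The first gamble pins u($919): it must equal 0.59·1 + 0.41·0 = 0.59.
Then u($1,650) = 0.58·u($2,000) + 0.42·u($919) = 0.58·1.00 + 0.42·0.59 = 0.8278.

0.83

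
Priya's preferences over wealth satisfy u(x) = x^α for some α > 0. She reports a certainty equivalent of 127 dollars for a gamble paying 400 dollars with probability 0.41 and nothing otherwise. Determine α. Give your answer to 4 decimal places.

α ≈ 0.7771

EU(lottery) = 0.41·400^α + 0.59·0 = 0.41·400^α.
Equating: 127^α = 0.41·400^α, i.e. 0.3175^α = 0.41.
Taking logs: α·ln(127/400) = ln(0.41), so α = -0.8915981 / -1.1472775 ≈ 0.7771.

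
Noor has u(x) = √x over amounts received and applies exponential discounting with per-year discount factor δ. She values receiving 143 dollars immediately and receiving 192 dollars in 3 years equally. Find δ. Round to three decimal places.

δ ≈ 0.952

Equating discounted utilities: u(143) = δ^3·u(192) ⇒ δ^3 = u(143)/u(192).
With u(x) = √x: δ^3 = √143/√192 = √(143/192) = 0.86301.
So δ = 0.86301^(1/3) ≈ 0.952.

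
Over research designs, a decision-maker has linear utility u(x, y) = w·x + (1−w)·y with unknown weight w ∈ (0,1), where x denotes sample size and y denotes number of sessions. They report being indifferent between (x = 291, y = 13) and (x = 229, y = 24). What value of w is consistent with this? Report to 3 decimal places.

Indifference: w·291 + (1−w)·13 = w·229 + (1−w)·24.
Collecting terms: w·62 = (1−w)·11.
Hence w = 11/(62+11) = 11/73 = 0.151.

w = 0.151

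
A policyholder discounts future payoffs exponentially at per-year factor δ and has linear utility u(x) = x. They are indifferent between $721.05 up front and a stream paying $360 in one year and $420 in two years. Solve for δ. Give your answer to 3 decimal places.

δ ≈ 0.950

Equating present values: 721.05 = 360δ + 420δ².
So 420δ² + 360δ − 721.05 = 0.
The positive root is δ = [−360 + √(360² + 4·420·721.05)] / (2·420) = (−360 + 1158.000)/840 ≈ 0.950.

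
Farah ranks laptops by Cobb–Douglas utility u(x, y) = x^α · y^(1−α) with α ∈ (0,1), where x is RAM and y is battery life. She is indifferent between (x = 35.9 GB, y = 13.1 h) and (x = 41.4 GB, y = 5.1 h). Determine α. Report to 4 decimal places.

α ≈ 0.8687

The Cobb–Douglas utilities coincide, so 35.9^α·13.1^(1−α) = 41.4^α·5.1^(1−α).
(35.9/41.4)^α = (5.1/13.1)^(1−α); take logs: α·ln(35.9/41.4) = (1−α)·ln(5.1/13.1), i.e. α·-0.1425436 = (1−α)·-0.9433717.
With A = -0.1425436 and B = -0.9433717: α·A = (1−α)·B, so α = B/(A+B) = -0.9433717/-1.0859153 ≈ 0.8687.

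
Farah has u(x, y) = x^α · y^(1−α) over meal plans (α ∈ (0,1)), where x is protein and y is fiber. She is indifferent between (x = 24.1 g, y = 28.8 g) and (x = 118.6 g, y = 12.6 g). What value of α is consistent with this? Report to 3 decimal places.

Set the two utilities equal: 24.1^α·28.8^(1−α) = 118.6^α·12.6^(1−α).
(24.1/118.6)^α = (12.6/28.8)^(1−α); take logs: α·ln(24.1/118.6) = (1−α)·ln(12.6/28.8), i.e. α·-1.593545 = (1−α)·-0.826679.
Thus α·(-2.420224) = -0.826679, so α = -0.826679/-2.420224 ≈ 0.342.

α ≈ 0.342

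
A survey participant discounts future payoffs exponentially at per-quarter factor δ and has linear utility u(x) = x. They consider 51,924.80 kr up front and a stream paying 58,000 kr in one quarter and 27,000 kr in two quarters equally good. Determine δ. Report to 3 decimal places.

The stream is worth 58000δ + 27000δ² today, so 58000δ + 27000δ² = 51924.80.
Rearranged: 27000δ² + 58000δ − 51924.80 = 0.
The positive root is δ = [−58000 + √(58000² + 4·27000·51924.80)] / (2·27000) = (−58000 + 94720.000)/54000 ≈ 0.680.

δ ≈ 0.680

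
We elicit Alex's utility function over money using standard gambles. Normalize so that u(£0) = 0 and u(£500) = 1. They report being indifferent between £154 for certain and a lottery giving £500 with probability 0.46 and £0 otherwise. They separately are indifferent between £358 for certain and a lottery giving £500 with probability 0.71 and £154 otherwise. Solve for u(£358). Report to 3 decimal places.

0.843

From the first indifference, u(£154) = 0.46·u(£500) + 0.54·u(£0) = 0.46·1 + 0.54·0 = 0.46.
Chaining: u(£358) = 0.71·1.00 + 0.29·0.46 = 0.8434.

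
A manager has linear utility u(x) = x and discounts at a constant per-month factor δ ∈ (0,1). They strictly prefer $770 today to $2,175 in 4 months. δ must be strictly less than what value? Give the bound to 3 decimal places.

Comparing present values: 770 > δ^4·2175.
Hence δ^4 < 770/2175 = 0.35402, and x ↦ x^(1/4) is increasing on (0,∞).
δ < (770/2175)^(1/4) ≈ 0.771.

δ < 0.771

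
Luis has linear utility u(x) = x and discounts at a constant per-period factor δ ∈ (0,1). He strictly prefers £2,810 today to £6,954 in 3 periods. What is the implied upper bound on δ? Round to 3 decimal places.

Comparing present values: 2810 > δ^3·6954.
Dividing by 6954: δ^3 < 0.40408. Both sides are positive, so the cube root keeps the direction.
δ < (2810/6954)^(1/3) ≈ 0.739.

δ < 0.739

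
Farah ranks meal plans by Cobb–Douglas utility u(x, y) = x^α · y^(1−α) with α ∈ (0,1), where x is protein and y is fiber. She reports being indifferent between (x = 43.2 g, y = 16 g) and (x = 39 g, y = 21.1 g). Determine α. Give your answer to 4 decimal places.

α ≈ 0.7301

Indifference: 43.2^α · 16^(1−α) = 39^α · 21.1^(1−α).
Taking logs: α·ln 43.2 + (1−α)·ln 16 = α·ln 39 + (1−α)·ln 21.1, i.e. α·0.1022788 = (1−α)·0.2766843.
So α/(1−α) = (0.2766843)/(0.1022788) = 2.7051970, and α = 2.7051970/3.7051970 ≈ 0.7301.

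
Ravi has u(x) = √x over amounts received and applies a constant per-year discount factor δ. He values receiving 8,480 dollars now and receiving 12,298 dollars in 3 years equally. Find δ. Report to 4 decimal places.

δ ≈ 0.9399

The payoff in 3 years is discounted by δ^3, so u(8480) = δ^3·u(12298) and δ^3 = u(8480)/u(12298).
With u(x) = √x: δ^3 = √8480/√12298 = √(8480/12298) = 0.83039.
Taking the cube root: δ = 0.83039^(1/3) ≈ 0.9399.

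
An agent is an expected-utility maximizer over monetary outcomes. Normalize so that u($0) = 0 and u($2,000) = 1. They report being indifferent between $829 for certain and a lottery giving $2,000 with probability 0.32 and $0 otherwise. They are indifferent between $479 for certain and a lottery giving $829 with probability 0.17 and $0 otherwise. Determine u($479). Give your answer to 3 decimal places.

The first gamble pins u($829): it must equal 0.32·1 + 0.68·0 = 0.32.
Then u($479) = 0.17·u($829) + 0.83·u($0) = 0.17·0.32 + 0.83·0.00 = 0.0544.

0.054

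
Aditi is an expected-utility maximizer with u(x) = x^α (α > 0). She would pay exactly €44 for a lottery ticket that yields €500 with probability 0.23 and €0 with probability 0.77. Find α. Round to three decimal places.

α ≈ 0.605

The lottery's expected utility is 0.23·u(500) + 0.77·u(0) = 0.23·500^α (since u(0) = 0 for α > 0).
Equating: 44^α = 0.23·500^α, i.e. 0.0880^α = 0.23.
α = ln(0.23) / ln(44/500) = -1.469676/-2.430418 ≈ 0.605.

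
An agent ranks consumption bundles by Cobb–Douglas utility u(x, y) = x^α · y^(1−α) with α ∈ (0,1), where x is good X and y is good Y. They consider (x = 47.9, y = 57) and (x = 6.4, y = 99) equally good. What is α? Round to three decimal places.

α ≈ 0.215

The Cobb–Douglas utilities coincide, so 47.9^α·57^(1−α) = 6.4^α·99^(1−α).
Rearrange to (47.9/6.4)^α = (99/57)^(1−α) and take logs: α·2.012818 = (1−α)·0.552069.
Thus α·(2.564887) = 0.552069, so α = 0.552069/2.564887 ≈ 0.215.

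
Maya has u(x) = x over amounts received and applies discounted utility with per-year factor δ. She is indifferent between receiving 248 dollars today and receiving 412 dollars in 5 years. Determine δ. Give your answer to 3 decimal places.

δ ≈ 0.903

Equating discounted utilities: u(248) = δ^5·u(412) ⇒ δ^5 = u(248)/u(412).
With u(x) = x: δ^5 = 248/412 = 0.60194.
So δ = 0.60194^(1/5) ≈ 0.903.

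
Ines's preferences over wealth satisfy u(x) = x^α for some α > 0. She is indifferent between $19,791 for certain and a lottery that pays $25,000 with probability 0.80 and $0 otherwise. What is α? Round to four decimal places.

The lottery's expected utility is 0.80·u(25000) + 0.20·u(0) = 0.80·25000^α (since u(0) = 0 for α > 0).
Indifference: 19791^α = 0.80·25000^α, so (19791/25000)^α = 0.80.
α = ln(0.80) / ln(19791/25000) = -0.2231436/-0.2336485 ≈ 0.9550.

α ≈ 0.9550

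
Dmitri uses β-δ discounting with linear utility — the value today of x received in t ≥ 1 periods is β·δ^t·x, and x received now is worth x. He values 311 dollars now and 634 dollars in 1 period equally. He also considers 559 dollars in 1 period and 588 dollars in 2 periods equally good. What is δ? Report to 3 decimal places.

The second indifference involves only future payoffs, so β cancels: β·δ^1·559 = β·δ^2·588, giving δ = 559/588 = 0.95068.

δ ≈ 0.951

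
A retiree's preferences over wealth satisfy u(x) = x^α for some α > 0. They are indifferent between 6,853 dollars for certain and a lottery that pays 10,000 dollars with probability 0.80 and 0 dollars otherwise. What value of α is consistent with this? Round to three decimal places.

The lottery's expected utility is 0.80·u(10000) + 0.20·u(0) = 0.80·10000^α (since u(0) = 0 for α > 0).
Indifference: 6853^α = 0.80·10000^α, so (6853/10000)^α = 0.80.
Taking logs: α·ln(6853/10000) = ln(0.80), so α = -0.223144 / -0.377899 ≈ 0.590.

α ≈ 0.590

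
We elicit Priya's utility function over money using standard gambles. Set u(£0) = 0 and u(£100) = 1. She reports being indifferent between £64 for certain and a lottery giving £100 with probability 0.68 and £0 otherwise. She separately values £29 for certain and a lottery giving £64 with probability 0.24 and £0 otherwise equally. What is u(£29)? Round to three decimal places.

0.163

First, u(£64) = 0.68·u(£100) + 0.32·u(£0) = 0.68.
Chaining: u(£29) = 0.24·0.68 + 0.76·0.00 = 0.1632.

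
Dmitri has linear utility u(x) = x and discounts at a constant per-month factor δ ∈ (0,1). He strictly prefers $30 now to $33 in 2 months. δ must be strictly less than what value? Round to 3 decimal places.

Under u(x) = x this choice says 30 > δ^2·33.
So δ^2 < 30/33 = 0.90909; taking the square root of both positive sides preserves the inequality.
δ < (30/33)^(1/2) ≈ 0.953.

δ < 0.953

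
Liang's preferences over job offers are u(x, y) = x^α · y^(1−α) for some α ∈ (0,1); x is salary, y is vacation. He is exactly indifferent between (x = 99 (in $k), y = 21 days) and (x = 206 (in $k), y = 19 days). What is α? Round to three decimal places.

α ≈ 0.120

Indifference: 99^α · 21^(1−α) = 206^α · 19^(1−α).
Taking logs: α·ln 99 + (1−α)·ln 21 = α·ln 206 + (1−α)·ln 19, i.e. α·-0.732756 = (1−α)·-0.100083.
So α/(1−α) = (-0.100083)/(-0.732756) = 0.136584, and α = 0.136584/1.136584 ≈ 0.120.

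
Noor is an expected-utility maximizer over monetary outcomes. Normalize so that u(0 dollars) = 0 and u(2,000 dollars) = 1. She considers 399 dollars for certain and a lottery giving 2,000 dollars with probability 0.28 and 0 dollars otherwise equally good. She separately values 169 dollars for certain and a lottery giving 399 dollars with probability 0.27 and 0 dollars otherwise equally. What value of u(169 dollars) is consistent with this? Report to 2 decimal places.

The first gamble pins u(399 dollars): it must equal 0.28·1 + 0.72·0 = 0.28.
Then u(169 dollars) = 0.27·u(399 dollars) + 0.73·u(0 dollars) = 0.27·0.28 + 0.73·0.00 = 0.0756.

0.08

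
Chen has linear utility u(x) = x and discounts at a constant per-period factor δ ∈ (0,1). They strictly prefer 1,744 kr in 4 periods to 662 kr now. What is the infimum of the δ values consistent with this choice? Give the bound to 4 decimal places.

δ > 0.7849

The preference means 662 < δ^4·1744.
Hence δ^4 > 662/1744 = 0.37959, and x ↦ x^(1/4) is increasing on (0,∞).
δ > (662/1744)^(1/4) ≈ 0.7849.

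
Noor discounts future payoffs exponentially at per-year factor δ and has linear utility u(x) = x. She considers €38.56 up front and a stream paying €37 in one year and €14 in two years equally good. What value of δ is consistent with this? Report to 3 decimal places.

The stream is worth 37δ + 14δ² today, so 37δ + 14δ² = 38.56.
So 14δ² + 37δ − 38.56 = 0.
The positive root is δ = [−37 + √(37² + 4·14·38.56)] / (2·14) = (−37 + 59.400)/28 ≈ 0.800.

δ ≈ 0.800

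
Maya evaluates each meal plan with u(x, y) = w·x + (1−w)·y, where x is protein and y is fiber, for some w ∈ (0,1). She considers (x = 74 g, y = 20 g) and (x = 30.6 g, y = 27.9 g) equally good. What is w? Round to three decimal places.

u(74,20) = u(30.6,27.9) means w·74 + (1−w)·20 = w·30.6 + (1−w)·27.9.
Collecting terms: w·43.4 = (1−w)·7.9.
So w/(1−w) = 7.9/43.4 = 0.1820, giving w = 7.9/(43.4+7.9) = 0.154.

w = 0.154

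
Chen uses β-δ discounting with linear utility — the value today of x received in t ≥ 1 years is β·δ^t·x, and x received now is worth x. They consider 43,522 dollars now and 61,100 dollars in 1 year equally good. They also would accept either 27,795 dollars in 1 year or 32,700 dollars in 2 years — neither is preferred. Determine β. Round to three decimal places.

β ≈ 0.838

Both payoffs in the second observation are in the future, so β drops out: δ^1·27795 = δ^2·32700 ⇒ δ = 27795/32700 = 0.85000.
Substituting δ into 43522 = β·δ·61100: β = 43522/(51935.000) ≈ 0.838.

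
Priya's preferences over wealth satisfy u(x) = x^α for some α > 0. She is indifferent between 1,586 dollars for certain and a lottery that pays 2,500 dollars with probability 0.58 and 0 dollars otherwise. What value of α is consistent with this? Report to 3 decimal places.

α ≈ 1.197

Since u(0) = 0, the lottery's EU is 0.58·2500^α.
Setting u(1586) equal to that: 1586^α = 0.58·2500^α ⇒ (1586/2500)^α = 0.58.
Taking logs: α·ln(1586/2500) = ln(0.58), so α = -0.544727 / -0.455076 ≈ 1.197.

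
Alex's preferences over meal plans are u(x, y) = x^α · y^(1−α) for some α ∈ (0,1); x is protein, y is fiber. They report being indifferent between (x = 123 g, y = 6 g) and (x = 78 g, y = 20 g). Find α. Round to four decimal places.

Indifference: 123^α · 6^(1−α) = 78^α · 20^(1−α).
Rearrange to (123/78)^α = (20/6)^(1−α) and take logs: α·0.4554755 = (1−α)·1.2039728.
So α/(1−α) = (1.2039728)/(0.4554755) = 2.6433316, and α = 2.6433316/3.6433316 ≈ 0.7255.

α ≈ 0.7255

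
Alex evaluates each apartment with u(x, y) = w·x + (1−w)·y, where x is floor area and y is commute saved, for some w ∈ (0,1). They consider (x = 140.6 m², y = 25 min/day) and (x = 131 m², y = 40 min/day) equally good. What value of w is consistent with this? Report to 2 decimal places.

Indifference: w·140.6 + (1−w)·25 = w·131 + (1−w)·40.
Rearranging, 9.6·w − 15·(1−w) = 0.
Hence w = 15/(9.6+15) = 15/24.6 = 0.61.

w = 0.61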